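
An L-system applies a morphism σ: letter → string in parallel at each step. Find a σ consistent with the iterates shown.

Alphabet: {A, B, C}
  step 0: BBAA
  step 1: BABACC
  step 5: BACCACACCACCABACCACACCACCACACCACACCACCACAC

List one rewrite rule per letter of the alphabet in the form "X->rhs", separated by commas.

A->C, B->BA, C->CA

  step 0 ⇒ step 1: BBAA ⇒ BA·BA·C·C
    A ↦ C
    B ↦ BA
    C ↦ CA  (constrained at step 1)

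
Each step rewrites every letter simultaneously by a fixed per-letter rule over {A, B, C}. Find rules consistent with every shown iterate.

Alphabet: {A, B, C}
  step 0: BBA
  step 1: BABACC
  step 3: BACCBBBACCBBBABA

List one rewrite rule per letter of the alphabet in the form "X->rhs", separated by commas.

A->CC, B->BA, C->B

  step 0 ⇒ step 1: BBA ⇒ BA·BA·CC
    A ↦ CC
    B ↦ BA
    C ↦ B  (constrained at step 1)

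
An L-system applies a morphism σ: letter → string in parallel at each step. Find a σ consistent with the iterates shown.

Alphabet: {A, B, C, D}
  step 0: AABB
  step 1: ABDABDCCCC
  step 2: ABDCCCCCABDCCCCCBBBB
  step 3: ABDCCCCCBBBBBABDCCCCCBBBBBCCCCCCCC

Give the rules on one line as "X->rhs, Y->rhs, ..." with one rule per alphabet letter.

A->ABD, B->CC, C->B, D->CCC

  step 2 ⇒ step 3: ABDCCCCCABDCCCCCBBBB ⇒ ABD·CC·CCC·B·B·B·B·B·ABD·CC·CCC·B·B·B·B·B·CC·CC·CC·CC
    A ↦ ABD
    B ↦ CC
    C ↦ B
    D ↦ CCC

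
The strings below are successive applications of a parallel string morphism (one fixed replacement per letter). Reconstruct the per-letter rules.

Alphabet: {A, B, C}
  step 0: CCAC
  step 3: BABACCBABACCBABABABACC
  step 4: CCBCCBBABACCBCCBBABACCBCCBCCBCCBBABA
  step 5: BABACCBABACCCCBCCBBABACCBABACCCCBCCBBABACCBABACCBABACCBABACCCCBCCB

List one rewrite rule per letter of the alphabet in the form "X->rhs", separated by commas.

  step 4 ⇒ step 5: CCBCCBBABACCBCCBBABACCBCCBCCBCCBBABA ⇒ BA·BA·CC·BA·BA·CC·CC·B·CC·B·BA·BA·CC·BA·BA·CC·CC·B·CC·B·BA·BA·CC·BA·BA·CC·BA·BA·CC·BA·BA·CC·CC·B·CC·B
    A ↦ B
    B ↦ CC
    C ↦ BA

A->B, B->CC, C->BA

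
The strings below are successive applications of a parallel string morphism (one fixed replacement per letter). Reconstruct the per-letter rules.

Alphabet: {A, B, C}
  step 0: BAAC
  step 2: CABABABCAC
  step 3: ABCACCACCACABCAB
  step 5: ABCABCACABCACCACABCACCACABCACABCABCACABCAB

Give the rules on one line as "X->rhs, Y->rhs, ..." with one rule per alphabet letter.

A->C, B->AC, C->AB

  step 2 ⇒ step 3: CABABABCAC ⇒ AB·C·AC·C·AC·C·AC·AB·C·AB
    A ↦ C
    B ↦ AC
    C ↦ AB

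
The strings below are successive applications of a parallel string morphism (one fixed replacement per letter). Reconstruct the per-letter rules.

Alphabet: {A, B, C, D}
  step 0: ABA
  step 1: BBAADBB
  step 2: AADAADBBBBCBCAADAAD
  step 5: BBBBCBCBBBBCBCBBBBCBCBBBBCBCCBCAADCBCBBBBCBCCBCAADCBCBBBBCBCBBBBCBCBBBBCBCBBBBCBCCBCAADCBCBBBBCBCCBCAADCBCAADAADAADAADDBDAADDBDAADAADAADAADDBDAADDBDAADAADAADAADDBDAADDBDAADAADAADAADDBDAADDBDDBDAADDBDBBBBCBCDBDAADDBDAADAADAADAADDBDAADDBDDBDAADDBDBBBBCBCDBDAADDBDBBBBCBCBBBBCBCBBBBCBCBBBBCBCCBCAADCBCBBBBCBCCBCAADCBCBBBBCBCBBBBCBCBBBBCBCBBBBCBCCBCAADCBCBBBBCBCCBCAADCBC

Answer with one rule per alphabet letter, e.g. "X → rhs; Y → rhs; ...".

A->BB, B->AAD, C->DBD, D->CBC

  step 1 ⇒ step 2: BBAADBB ⇒ AAD·AAD·BB·BB·CBC·AAD·AAD
    A ↦ BB
    B ↦ AAD
    D ↦ CBC
    C ↦ DBD  (constrained at step 2)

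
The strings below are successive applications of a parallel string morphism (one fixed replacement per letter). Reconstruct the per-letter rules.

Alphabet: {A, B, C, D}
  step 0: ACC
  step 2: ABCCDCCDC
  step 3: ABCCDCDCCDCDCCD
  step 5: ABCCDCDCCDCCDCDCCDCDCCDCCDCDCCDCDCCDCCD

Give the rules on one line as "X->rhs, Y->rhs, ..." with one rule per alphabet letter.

A->AB, B->C, C->CD, D->C

  step 2 ⇒ step 3: ABCCDCCDC ⇒ AB·C·CD·CD·C·CD·CD·C·CD
    A ↦ AB
    B ↦ C
    C ↦ CD
    D ↦ C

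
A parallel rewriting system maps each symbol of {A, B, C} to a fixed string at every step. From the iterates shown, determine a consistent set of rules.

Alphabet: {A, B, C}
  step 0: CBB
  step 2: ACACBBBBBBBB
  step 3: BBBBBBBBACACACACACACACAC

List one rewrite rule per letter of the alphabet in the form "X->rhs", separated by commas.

  step 2 ⇒ step 3: ACACBBBBBBBB ⇒ BB·BB·BB·BB·AC·AC·AC·AC·AC·AC·AC·AC
    A ↦ BB
    B ↦ AC
    C ↦ BB

A->BB, B->AC, C->BB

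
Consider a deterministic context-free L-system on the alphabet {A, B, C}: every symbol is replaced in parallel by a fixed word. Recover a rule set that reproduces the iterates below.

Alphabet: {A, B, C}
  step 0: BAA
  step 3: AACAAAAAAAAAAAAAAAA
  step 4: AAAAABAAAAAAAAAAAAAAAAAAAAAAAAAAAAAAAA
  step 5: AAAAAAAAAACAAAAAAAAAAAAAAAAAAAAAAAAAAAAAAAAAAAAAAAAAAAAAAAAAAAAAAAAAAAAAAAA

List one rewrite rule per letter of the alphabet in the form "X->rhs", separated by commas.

A->AA, B->C, C->AB

  step 4 ⇒ step 5: AAAAABAAAAAAAAAAAAAAAAAAAAAAAAAAAAAAAA ⇒ AA·AA·AA·AA·AA·C·AA·AA·AA·AA·AA·AA·AA·AA·AA·AA·AA·AA·AA·AA·AA·AA·AA·AA·AA·AA·AA·AA·AA·AA·AA·AA·AA·AA·AA·AA·AA·AA
    A ↦ AA
    B ↦ C
  step 3 ⇒ step 4: AACAAAAAAAAAAAAAAAA ⇒ AA·AA·AB·AA·AA·AA·AA·AA·AA·AA·AA·AA·AA·AA·AA·AA·AA·AA·AA
    C ↦ AB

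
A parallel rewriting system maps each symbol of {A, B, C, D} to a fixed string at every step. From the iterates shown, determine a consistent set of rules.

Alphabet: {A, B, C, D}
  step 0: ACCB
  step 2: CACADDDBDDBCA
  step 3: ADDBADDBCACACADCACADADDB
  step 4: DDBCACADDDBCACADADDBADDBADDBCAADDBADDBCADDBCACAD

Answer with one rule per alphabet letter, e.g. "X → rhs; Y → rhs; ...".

A->DDB, B->D, C->A, D->CA

  step 3 ⇒ step 4: ADDBADDBCACACADCACADADDB ⇒ DDB·CA·CA·D·DDB·CA·CA·D·A·DDB·A·DDB·A·DDB·CA·A·DDB·A·DDB·CA·DDB·CA·CA·D
    A ↦ DDB
    B ↦ D
    C ↦ A
    D ↦ CA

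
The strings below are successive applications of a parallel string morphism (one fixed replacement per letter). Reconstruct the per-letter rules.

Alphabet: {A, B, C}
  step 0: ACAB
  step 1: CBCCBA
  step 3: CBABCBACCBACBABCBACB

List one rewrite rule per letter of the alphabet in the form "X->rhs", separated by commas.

A->C, B->CBA, C->B

  step 0 ⇒ step 1: ACAB ⇒ C·B·C·CBA
    A ↦ C
    B ↦ CBA
    C ↦ B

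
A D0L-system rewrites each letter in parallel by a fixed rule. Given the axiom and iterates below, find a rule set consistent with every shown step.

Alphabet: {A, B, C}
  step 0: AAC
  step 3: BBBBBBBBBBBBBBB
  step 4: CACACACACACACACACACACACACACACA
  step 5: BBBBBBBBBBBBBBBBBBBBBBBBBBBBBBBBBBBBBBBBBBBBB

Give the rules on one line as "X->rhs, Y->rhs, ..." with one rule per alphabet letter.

A->BB, B->CA, C->B

  step 4 ⇒ step 5: CACACACACACACACACACACACACACACA ⇒ B·BB·B·BB·B·BB·B·BB·B·BB·B·BB·B·BB·B·BB·B·BB·B·BB·B·BB·B·BB·B·BB·B·BB·B·BB
    A ↦ BB
    C ↦ B
  step 3 ⇒ step 4: BBBBBBBBBBBBBBB ⇒ CA·CA·CA·CA·CA·CA·CA·CA·CA·CA·CA·CA·CA·CA·CA
    B ↦ CA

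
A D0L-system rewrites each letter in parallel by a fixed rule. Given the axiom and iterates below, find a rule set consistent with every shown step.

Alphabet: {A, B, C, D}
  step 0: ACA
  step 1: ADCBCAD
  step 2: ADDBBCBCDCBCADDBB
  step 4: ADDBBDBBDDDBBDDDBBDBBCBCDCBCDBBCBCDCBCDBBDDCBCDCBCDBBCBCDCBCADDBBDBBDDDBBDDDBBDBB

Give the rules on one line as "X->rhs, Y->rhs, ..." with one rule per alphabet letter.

A->AD, B->D, C->CBC, D->DBB

  step 1 ⇒ step 2: ADCBCAD ⇒ AD·DBB·CBC·D·CBC·AD·DBB
    A ↦ AD
    B ↦ D
    C ↦ CBC
    D ↦ DBB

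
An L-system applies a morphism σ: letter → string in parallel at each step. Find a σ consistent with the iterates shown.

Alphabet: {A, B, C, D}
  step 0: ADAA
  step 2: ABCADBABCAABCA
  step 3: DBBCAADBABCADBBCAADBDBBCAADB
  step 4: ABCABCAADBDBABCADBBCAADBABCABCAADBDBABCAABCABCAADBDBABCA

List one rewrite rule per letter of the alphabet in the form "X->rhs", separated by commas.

A->DB, B->BCA, C->A, D->A

  step 3 ⇒ step 4: DBBCAADBABCADBBCAADBDBBCAADB ⇒ A·BCA·BCA·A·DB·DB·A·BCA·DB·BCA·A·DB·A·BCA·BCA·A·DB·DB·A·BCA·A·BCA·BCA·A·DB·DB·A·BCA
    A ↦ DB
    B ↦ BCA
    C ↦ A
    D ↦ A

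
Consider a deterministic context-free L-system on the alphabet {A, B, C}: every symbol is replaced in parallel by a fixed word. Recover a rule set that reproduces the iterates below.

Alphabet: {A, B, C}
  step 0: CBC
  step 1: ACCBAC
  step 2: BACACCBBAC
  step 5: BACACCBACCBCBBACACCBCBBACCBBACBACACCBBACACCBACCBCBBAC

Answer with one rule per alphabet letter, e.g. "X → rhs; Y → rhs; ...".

A->B, B->CB, C->AC

  step 1 ⇒ step 2: ACCBAC ⇒ B·AC·AC·CB·B·AC
    A ↦ B
    B ↦ CB
    C ↦ AC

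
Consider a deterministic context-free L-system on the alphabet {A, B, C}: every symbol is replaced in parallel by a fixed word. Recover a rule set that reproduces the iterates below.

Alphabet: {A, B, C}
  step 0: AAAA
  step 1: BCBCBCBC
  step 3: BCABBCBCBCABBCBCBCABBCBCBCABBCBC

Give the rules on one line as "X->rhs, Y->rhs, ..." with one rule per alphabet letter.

A->BC, B->BC, C->AB

  step 0 ⇒ step 1: AAAA ⇒ BC·BC·BC·BC
    A ↦ BC
    B ↦ BC  (constrained at step 1)
    C ↦ AB  (constrained at step 1)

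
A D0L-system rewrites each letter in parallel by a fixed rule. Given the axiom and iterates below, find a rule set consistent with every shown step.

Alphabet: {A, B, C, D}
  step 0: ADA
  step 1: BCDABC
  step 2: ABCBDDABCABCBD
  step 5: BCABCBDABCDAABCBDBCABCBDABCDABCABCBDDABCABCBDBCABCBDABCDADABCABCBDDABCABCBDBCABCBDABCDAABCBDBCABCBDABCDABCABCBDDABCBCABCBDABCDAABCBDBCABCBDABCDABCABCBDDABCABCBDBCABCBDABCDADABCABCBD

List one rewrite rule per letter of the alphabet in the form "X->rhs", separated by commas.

  step 1 ⇒ step 2: BCDABC ⇒ ABC·BD·DA·BC·ABC·BD
    A ↦ BC
    B ↦ ABC
    C ↦ BD
    D ↦ DA

A->BC, B->ABC, C->BD, D->DA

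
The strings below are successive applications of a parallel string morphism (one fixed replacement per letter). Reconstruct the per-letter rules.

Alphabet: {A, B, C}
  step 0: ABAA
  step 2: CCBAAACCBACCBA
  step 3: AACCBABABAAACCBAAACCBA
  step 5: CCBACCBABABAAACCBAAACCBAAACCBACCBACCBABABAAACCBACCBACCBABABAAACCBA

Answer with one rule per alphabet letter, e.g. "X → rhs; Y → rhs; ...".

  step 2 ⇒ step 3: CCBAAACCBACCBA ⇒ A·A·CC·BA·BA·BA·A·A·CC·BA·A·A·CC·BA
    A ↦ BA
    B ↦ CC
    C ↦ A

A->BA, B->CC, C->A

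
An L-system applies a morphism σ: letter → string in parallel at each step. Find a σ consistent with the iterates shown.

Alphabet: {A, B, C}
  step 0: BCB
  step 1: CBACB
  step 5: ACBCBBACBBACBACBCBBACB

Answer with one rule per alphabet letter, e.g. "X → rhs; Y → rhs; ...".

  step 0 ⇒ step 1: BCB ⇒ CB·A·CB
    B ↦ CB
    C ↦ A
    A ↦ B  (constrained at step 1)

A->B, B->CB, C->A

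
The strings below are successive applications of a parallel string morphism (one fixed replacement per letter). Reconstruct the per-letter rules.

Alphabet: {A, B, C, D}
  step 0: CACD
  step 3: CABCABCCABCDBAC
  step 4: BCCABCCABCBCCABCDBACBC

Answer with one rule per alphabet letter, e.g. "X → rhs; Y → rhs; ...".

A->C, B->A, C->BC, D->DB

  step 3 ⇒ step 4: CABCABCCABCDBAC ⇒ BC·C·A·BC·C·A·BC·BC·C·A·BC·DB·A·C·BC
    A ↦ C
    B ↦ A
    C ↦ BC
    D ↦ DB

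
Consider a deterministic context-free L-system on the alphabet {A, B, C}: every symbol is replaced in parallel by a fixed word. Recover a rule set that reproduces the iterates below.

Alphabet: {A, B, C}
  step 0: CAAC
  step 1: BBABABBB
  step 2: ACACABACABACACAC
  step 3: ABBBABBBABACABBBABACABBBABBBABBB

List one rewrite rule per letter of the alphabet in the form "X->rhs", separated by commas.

  step 2 ⇒ step 3: ACACABACABACACAC ⇒ AB·BB·AB·BB·AB·AC·AB·BB·AB·AC·AB·BB·AB·BB·AB·BB
    A ↦ AB
    B ↦ AC
    C ↦ BB

A->AB, B->AC, C->BB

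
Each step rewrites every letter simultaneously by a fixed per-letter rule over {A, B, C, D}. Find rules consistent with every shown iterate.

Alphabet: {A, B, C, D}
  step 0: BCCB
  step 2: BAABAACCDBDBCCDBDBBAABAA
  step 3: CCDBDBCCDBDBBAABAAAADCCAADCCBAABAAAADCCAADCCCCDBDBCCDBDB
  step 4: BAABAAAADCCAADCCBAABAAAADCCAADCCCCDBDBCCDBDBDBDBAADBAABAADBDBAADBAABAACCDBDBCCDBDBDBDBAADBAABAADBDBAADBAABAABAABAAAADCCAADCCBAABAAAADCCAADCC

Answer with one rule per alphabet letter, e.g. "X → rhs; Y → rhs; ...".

  step 3 ⇒ step 4: CCDBDBCCDBDBBAABAAAADCCAADCCBAABAAAADCCAADCCCCDBDBCCDBDB ⇒ BAA·BAA·AAD·CC·AAD·CC·BAA·BAA·AAD·CC·AAD·CC·CC·DB·DB·CC·DB·DB·DB·DB·AAD·BAA·BAA·DB·DB·AAD·BAA·BAA·CC·DB·DB·CC·DB·DB·DB·DB·AAD·BAA·BAA·DB·DB·AAD·BAA·BAA·BAA·BAA·AAD·CC·AAD·CC·BAA·BAA·AAD·CC·AAD·CC
    A ↦ DB
    B ↦ CC
    C ↦ BAA
    D ↦ AAD

A->DB, B->CC, C->BAA, D->AAD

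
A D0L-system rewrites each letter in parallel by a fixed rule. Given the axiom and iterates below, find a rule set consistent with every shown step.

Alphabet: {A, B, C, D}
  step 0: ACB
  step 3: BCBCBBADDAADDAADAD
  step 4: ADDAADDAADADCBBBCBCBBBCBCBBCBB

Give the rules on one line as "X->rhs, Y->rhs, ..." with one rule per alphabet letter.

A->CB, B->AD, C->DA, D->B

  step 3 ⇒ step 4: BCBCBBADDAADDAADAD ⇒ AD·DA·AD·DA·AD·AD·CB·B·B·CB·CB·B·B·CB·CB·B·CB·B
    A ↦ CB
    B ↦ AD
    C ↦ DA
    D ↦ B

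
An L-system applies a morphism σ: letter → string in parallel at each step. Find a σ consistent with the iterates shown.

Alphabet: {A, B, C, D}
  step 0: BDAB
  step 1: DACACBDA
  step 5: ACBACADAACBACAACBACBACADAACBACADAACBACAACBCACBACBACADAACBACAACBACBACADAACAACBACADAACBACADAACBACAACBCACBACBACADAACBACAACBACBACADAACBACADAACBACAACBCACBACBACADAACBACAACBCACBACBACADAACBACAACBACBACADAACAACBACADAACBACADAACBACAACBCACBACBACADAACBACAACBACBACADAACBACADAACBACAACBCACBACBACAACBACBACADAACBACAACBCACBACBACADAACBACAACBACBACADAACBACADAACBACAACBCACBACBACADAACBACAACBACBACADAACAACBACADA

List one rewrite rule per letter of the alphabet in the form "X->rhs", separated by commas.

  step 0 ⇒ step 1: BDAB ⇒ DA·C·ACB·DA
    A ↦ ACB
    B ↦ DA
    D ↦ C
    C ↦ ACA  (constrained at step 1)

A->ACB, B->DA, C->ACA, D->C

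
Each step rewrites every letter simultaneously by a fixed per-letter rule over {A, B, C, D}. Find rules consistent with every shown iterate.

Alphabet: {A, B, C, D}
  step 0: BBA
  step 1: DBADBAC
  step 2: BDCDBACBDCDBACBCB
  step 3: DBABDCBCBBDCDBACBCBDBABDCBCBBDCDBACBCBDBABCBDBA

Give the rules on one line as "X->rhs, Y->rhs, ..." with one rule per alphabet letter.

A->C, B->DBA, C->BCB, D->BDC

  step 2 ⇒ step 3: BDCDBACBDCDBACBCB ⇒ DBA·BDC·BCB·BDC·DBA·C·BCB·DBA·BDC·BCB·BDC·DBA·C·BCB·DBA·BCB·DBA
    A ↦ C
    B ↦ DBA
    C ↦ BCB
    D ↦ BDC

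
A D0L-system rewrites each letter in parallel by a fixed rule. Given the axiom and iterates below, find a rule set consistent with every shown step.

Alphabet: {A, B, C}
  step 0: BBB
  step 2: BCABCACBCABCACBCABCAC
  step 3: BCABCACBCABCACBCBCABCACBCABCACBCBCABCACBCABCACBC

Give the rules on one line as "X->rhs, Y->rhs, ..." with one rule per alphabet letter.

  step 2 ⇒ step 3: BCABCACBCABCACBCABCAC ⇒ BCA·BC·AC·BCA·BC·AC·BC·BCA·BC·AC·BCA·BC·AC·BC·BCA·BC·AC·BCA·BC·AC·BC
    A ↦ AC
    B ↦ BCA
    C ↦ BC

A->AC, B->BCA, C->BC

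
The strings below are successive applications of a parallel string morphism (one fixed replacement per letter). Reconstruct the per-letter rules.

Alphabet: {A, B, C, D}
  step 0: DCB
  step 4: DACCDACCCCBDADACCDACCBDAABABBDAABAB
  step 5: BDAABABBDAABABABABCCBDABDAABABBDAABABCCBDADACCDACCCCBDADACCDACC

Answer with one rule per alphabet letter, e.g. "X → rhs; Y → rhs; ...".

  step 4 ⇒ step 5: DACCDACCCCBDADACCDACCBDAABABBDAABAB ⇒ B·DA·AB·AB·B·DA·AB·AB·AB·AB·CC·B·DA·B·DA·AB·AB·B·DA·AB·AB·CC·B·DA·DA·CC·DA·CC·CC·B·DA·DA·CC·DA·CC
    A ↦ DA
    B ↦ CC
    C ↦ AB
    D ↦ B

A->DA, B->CC, C->AB, D->B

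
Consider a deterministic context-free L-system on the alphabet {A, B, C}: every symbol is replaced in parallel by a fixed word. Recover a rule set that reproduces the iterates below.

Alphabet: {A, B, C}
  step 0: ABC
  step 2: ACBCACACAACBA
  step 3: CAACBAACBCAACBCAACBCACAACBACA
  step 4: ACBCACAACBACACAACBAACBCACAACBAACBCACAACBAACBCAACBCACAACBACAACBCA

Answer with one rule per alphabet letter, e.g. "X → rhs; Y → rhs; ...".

A->CA, B->A, C->ACB

  step 3 ⇒ step 4: CAACBAACBCAACBCAACBCACAACBACA ⇒ ACB·CA·CA·ACB·A·CA·CA·ACB·A·ACB·CA·CA·ACB·A·ACB·CA·CA·ACB·A·ACB·CA·ACB·CA·CA·ACB·A·CA·ACB·CA
    A ↦ CA
    B ↦ A
    C ↦ ACB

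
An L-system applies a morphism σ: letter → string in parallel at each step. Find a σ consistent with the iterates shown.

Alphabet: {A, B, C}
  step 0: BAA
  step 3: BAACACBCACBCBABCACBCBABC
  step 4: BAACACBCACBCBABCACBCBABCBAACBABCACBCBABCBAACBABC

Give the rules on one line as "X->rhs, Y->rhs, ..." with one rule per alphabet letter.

A->AC, B->BA, C->BC

  step 3 ⇒ step 4: BAACACBCACBCBABCACBCBABC ⇒ BA·AC·AC·BC·AC·BC·BA·BC·AC·BC·BA·BC·BA·AC·BA·BC·AC·BC·BA·BC·BA·AC·BA·BC
    A ↦ AC
    B ↦ BA
    C ↦ BC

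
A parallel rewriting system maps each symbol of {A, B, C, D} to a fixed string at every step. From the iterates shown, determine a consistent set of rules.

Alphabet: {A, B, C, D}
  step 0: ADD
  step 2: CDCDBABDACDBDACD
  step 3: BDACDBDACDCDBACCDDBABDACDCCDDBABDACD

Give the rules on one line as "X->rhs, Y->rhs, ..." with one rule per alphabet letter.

A->DBA, B->C, C->BDA, D->CD

  step 2 ⇒ step 3: CDCDBABDACDBDACD ⇒ BDA·CD·BDA·CD·C·DBA·C·CD·DBA·BDA·CD·C·CD·DBA·BDA·CD
    A ↦ DBA
    B ↦ C
    C ↦ BDA
    D ↦ CD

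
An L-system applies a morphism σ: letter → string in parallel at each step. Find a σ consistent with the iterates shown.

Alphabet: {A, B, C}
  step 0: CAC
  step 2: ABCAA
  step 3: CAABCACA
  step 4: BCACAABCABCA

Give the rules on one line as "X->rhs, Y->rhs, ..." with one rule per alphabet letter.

A->CA, B->A, C->B

  step 3 ⇒ step 4: CAABCACA ⇒ B·CA·CA·A·B·CA·B·CA
    A ↦ CA
    B ↦ A
    C ↦ B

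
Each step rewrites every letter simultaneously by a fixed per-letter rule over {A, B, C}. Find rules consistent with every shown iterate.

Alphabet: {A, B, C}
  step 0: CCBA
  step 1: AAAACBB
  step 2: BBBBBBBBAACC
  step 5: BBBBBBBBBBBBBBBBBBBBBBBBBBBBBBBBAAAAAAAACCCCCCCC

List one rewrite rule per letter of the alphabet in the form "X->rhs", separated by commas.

  step 1 ⇒ step 2: AAAACBB ⇒ BB·BB·BB·BB·AA·C·C
    A ↦ BB
    B ↦ C
    C ↦ AA

A->BB, B->C, C->AA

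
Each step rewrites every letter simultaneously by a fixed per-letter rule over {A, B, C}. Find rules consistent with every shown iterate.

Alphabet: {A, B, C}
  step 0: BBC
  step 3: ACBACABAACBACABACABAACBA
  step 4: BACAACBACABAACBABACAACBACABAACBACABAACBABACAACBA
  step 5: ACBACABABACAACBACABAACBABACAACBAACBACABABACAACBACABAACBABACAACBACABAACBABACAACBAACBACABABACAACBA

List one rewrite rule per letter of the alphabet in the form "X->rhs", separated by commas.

  step 4 ⇒ step 5: BACAACBACABAACBABACAACBACABAACBACABAACBABACAACBA ⇒ AC·BA·CA·BA·BA·CA·AC·BA·CA·BA·AC·BA·BA·CA·AC·BA·AC·BA·CA·BA·BA·CA·AC·BA·CA·BA·AC·BA·BA·CA·AC·BA·CA·BA·AC·BA·BA·CA·AC·BA·AC·BA·CA·BA·BA·CA·AC·BA
    A ↦ BA
    B ↦ AC
    C ↦ CA

A->BA, B->AC, C->CA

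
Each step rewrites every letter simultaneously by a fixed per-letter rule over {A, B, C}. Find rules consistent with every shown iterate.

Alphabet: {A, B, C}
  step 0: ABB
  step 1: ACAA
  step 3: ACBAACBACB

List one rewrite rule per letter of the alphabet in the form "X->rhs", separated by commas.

A->AC, B->A, C->B

  step 0 ⇒ step 1: ABB ⇒ AC·A·A
    A ↦ AC
    B ↦ A
    C ↦ B  (constrained at step 1)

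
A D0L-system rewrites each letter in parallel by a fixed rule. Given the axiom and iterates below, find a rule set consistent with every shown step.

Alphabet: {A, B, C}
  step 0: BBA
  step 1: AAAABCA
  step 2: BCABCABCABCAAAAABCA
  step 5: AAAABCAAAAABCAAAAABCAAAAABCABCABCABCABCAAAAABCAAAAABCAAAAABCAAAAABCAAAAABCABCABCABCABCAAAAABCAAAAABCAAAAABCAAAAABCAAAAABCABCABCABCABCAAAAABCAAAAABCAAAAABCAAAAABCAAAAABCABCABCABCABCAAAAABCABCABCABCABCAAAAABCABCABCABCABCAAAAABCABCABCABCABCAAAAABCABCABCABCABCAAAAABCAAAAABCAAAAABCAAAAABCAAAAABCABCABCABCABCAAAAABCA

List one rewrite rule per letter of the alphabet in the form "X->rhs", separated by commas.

A->BCA, B->AA, C->AA

  step 1 ⇒ step 2: AAAABCA ⇒ BCA·BCA·BCA·BCA·AA·AA·BCA
    A ↦ BCA
    B ↦ AA
    C ↦ AA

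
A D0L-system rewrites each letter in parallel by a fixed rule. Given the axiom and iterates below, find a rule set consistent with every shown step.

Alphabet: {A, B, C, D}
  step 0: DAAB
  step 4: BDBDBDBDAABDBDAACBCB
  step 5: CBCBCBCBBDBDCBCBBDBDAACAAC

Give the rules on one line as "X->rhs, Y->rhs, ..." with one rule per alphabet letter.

  step 4 ⇒ step 5: BDBDBDBDAABDBDAACBCB ⇒ C·B·C·B·C·B·C·B·BD·BD·C·B·C·B·BD·BD·AA·C·AA·C
    A ↦ BD
    B ↦ C
    C ↦ AA
    D ↦ B

A->BD, B->C, C->AA, D->B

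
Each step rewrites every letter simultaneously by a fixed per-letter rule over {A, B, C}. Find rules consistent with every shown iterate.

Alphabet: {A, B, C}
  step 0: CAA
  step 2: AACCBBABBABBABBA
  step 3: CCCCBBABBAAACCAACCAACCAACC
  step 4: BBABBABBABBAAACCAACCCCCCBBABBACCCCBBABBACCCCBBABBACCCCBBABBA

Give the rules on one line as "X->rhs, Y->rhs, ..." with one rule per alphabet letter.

A->CC, B->A, C->BBA

  step 3 ⇒ step 4: CCCCBBABBAAACCAACCAACCAACC ⇒ BBA·BBA·BBA·BBA·A·A·CC·A·A·CC·CC·CC·BBA·BBA·CC·CC·BBA·BBA·CC·CC·BBA·BBA·CC·CC·BBA·BBA
    A ↦ CC
    B ↦ A
    C ↦ BBA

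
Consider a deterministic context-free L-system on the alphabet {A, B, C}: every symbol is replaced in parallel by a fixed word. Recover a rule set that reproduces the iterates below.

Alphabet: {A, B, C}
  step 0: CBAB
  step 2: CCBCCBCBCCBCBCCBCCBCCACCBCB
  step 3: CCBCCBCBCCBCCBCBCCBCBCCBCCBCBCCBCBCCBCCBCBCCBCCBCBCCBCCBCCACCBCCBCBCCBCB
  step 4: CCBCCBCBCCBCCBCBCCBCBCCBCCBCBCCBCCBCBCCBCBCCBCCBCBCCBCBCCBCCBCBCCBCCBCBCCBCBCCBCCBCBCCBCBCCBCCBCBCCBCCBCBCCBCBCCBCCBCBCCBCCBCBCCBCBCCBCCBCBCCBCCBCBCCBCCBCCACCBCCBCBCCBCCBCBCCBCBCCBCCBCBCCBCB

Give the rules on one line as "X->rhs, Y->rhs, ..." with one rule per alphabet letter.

A->CCA, B->CB, C->CCB

  step 3 ⇒ step 4: CCBCCBCBCCBCCBCBCCBCBCCBCCBCBCCBCBCCBCCBCBCCBCCBCBCCBCCBCCACCBCCBCBCCBCB ⇒ CCB·CCB·CB·CCB·CCB·CB·CCB·CB·CCB·CCB·CB·CCB·CCB·CB·CCB·CB·CCB·CCB·CB·CCB·CB·CCB·CCB·CB·CCB·CCB·CB·CCB·CB·CCB·CCB·CB·CCB·CB·CCB·CCB·CB·CCB·CCB·CB·CCB·CB·CCB·CCB·CB·CCB·CCB·CB·CCB·CB·CCB·CCB·CB·CCB·CCB·CB·CCB·CCB·CCA·CCB·CCB·CB·CCB·CCB·CB·CCB·CB·CCB·CCB·CB·CCB·CB
    A ↦ CCA
    B ↦ CB
    C ↦ CCB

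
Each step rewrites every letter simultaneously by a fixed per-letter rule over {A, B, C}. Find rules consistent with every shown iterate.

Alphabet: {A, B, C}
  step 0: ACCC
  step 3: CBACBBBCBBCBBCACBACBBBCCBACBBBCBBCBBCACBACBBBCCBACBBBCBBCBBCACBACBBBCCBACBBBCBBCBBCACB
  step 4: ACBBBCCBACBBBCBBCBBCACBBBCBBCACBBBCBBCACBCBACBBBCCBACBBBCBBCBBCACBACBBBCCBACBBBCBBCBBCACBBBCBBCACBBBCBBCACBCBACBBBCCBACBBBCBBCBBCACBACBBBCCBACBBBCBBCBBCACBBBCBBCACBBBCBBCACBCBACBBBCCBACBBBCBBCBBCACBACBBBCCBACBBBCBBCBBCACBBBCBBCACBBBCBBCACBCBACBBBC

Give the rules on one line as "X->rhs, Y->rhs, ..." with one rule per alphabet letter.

A->CB, B->BBC, C->ACB

  step 3 ⇒ step 4: CBACBBBCBBCBBCACBACBBBCCBACBBBCBBCBBCACBACBBBCCBACBBBCBBCBBCACBACBBBCCBACBBBCBBCBBCACB ⇒ ACB·BBC·CB·ACB·BBC·BBC·BBC·ACB·BBC·BBC·ACB·BBC·BBC·ACB·CB·ACB·BBC·CB·ACB·BBC·BBC·BBC·ACB·ACB·BBC·CB·ACB·BBC·BBC·BBC·ACB·BBC·BBC·ACB·BBC·BBC·ACB·CB·ACB·BBC·CB·ACB·BBC·BBC·BBC·ACB·ACB·BBC·CB·ACB·BBC·BBC·BBC·ACB·BBC·BBC·ACB·BBC·BBC·ACB·CB·ACB·BBC·CB·ACB·BBC·BBC·BBC·ACB·ACB·BBC·CB·ACB·BBC·BBC·BBC·ACB·BBC·BBC·ACB·BBC·BBC·ACB·CB·ACB·BBC
    A ↦ CB
    B ↦ BBC
    C ↦ ACB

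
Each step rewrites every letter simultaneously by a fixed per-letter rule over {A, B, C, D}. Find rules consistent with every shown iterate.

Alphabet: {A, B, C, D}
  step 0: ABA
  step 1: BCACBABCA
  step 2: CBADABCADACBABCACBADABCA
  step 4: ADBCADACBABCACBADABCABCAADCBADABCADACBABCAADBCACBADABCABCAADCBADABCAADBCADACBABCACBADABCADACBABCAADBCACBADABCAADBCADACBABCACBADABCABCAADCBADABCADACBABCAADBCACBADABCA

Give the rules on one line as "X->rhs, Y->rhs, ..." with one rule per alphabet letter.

  step 1 ⇒ step 2: BCACBABCA ⇒ CBA·DA·BCA·DA·CBA·BCA·CBA·DA·BCA
    A ↦ BCA
    B ↦ CBA
    C ↦ DA
    D ↦ AD  (constrained at step 2)

A->BCA, B->CBA, C->DA, D->AD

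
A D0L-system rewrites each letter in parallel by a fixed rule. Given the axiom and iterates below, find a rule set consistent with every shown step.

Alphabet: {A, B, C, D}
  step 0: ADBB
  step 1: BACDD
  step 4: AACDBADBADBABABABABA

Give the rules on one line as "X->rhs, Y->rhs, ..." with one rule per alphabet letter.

  step 0 ⇒ step 1: ADBB ⇒ BA·C·D·D
    A ↦ BA
    B ↦ D
    D ↦ C
    C ↦ AA  (constrained at step 1)

A->BA, B->D, C->AA, D->C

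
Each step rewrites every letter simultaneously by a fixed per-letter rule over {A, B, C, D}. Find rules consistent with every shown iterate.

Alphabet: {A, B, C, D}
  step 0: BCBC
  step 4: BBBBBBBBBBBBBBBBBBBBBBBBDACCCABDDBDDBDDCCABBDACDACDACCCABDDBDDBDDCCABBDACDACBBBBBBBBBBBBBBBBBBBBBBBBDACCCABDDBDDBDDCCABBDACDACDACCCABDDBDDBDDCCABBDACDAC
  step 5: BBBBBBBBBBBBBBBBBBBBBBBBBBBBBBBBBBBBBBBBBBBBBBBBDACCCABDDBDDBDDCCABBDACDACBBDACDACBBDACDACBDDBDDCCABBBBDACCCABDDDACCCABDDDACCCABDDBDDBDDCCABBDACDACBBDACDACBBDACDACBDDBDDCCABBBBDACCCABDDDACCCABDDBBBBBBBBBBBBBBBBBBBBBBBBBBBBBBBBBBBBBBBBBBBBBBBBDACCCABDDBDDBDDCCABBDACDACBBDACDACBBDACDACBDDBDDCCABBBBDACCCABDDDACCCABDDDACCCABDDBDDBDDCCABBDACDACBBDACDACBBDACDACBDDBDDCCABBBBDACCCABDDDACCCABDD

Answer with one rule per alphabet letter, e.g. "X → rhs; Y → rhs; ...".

A->CCA, B->BB, C->BDD, D->DAC

  step 4 ⇒ step 5: BBBBBBBBBBBBBBBBBBBBBBBBDACCCABDDBDDBDDCCABBDACDACDACCCABDDBDDBDDCCABBDACDACBBBBBBBBBBBBBBBBBBBBBBBBDACCCABDDBDDBDDCCABBDACDACDACCCABDDBDDBDDCCABBDACDAC ⇒ BB·BB·BB·BB·BB·BB·BB·BB·BB·BB·BB·BB·BB·BB·BB·BB·BB·BB·BB·BB·BB·BB·BB·BB·DAC·CCA·BDD·BDD·BDD·CCA·BB·DAC·DAC·BB·DAC·DAC·BB·DAC·DAC·BDD·BDD·CCA·BB·BB·DAC·CCA·BDD·DAC·CCA·BDD·DAC·CCA·BDD·BDD·BDD·CCA·BB·DAC·DAC·BB·DAC·DAC·BB·DAC·DAC·BDD·BDD·CCA·BB·BB·DAC·CCA·BDD·DAC·CCA·BDD·BB·BB·BB·BB·BB·BB·BB·BB·BB·BB·BB·BB·BB·BB·BB·BB·BB·BB·BB·BB·BB·BB·BB·BB·DAC·CCA·BDD·BDD·BDD·CCA·BB·DAC·DAC·BB·DAC·DAC·BB·DAC·DAC·BDD·BDD·CCA·BB·BB·DAC·CCA·BDD·DAC·CCA·BDD·DAC·CCA·BDD·BDD·BDD·CCA·BB·DAC·DAC·BB·DAC·DAC·BB·DAC·DAC·BDD·BDD·CCA·BB·BB·DAC·CCA·BDD·DAC·CCA·BDD
    A ↦ CCA
    B ↦ BB
    C ↦ BDD
    D ↦ DAC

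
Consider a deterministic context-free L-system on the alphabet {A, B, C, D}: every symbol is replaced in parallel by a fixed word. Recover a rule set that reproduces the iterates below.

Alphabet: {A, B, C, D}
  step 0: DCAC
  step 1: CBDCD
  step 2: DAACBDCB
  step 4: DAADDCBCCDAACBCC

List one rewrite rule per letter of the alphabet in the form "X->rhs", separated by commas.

  step 1 ⇒ step 2: CBDCD ⇒ D·AA·CB·D·CB
    B ↦ AA
    C ↦ D
    D ↦ CB
  step 0 ⇒ step 1: DCAC ⇒ CB·D·C·D
    A ↦ C

A->C, B->AA, C->D, D->CB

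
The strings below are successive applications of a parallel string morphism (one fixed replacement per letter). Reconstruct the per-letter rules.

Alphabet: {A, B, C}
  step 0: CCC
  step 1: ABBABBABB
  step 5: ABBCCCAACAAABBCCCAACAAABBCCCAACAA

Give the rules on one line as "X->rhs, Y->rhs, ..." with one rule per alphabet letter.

  step 0 ⇒ step 1: CCC ⇒ ABB·ABB·ABB
    C ↦ ABB
    A ↦ C  (constrained at step 1)
    B ↦ A  (constrained at step 1)

A->C, B->A, C->ABB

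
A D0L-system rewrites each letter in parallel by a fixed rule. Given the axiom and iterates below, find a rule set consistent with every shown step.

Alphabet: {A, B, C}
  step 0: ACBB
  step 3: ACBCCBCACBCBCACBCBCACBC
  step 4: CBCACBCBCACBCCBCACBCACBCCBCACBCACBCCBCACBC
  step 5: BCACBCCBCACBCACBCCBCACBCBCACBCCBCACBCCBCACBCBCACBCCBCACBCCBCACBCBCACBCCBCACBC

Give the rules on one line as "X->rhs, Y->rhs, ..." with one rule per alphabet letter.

  step 4 ⇒ step 5: CBCACBCBCACBCCBCACBCACBCCBCACBCACBCCBCACBC ⇒ BC·AC·BC·C·BC·AC·BC·AC·BC·C·BC·AC·BC·BC·AC·BC·C·BC·AC·BC·C·BC·AC·BC·BC·AC·BC·C·BC·AC·BC·C·BC·AC·BC·BC·AC·BC·C·BC·AC·BC
    A ↦ C
    B ↦ AC
    C ↦ BC

A->C, B->AC, C->BC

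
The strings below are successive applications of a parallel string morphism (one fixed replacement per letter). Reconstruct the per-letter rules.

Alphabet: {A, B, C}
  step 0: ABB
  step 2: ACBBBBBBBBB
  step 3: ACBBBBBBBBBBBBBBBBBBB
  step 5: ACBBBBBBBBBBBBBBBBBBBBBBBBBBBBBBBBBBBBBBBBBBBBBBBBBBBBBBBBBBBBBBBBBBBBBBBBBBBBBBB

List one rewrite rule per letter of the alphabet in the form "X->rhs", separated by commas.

  step 2 ⇒ step 3: ACBBBBBBBBB ⇒ AC·B·BB·BB·BB·BB·BB·BB·BB·BB·BB
    A ↦ AC
    B ↦ BB
    C ↦ B

A->AC, B->BB, C->B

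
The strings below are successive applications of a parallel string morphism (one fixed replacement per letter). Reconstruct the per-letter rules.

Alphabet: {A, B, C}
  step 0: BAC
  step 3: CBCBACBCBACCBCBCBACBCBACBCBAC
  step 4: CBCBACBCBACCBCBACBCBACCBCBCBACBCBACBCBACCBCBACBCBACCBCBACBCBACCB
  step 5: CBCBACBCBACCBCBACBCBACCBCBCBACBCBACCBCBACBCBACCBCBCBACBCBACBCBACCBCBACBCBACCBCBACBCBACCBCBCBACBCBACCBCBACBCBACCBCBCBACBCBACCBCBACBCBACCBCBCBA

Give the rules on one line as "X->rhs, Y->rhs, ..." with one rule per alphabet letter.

  step 4 ⇒ step 5: CBCBACBCBACCBCBACBCBACCBCBCBACBCBACBCBACCBCBACBCBACCBCBACBCBACCB ⇒ CB·CBA·CB·CBA·C·CB·CBA·CB·CBA·C·CB·CB·CBA·CB·CBA·C·CB·CBA·CB·CBA·C·CB·CB·CBA·CB·CBA·CB·CBA·C·CB·CBA·CB·CBA·C·CB·CBA·CB·CBA·C·CB·CB·CBA·CB·CBA·C·CB·CBA·CB·CBA·C·CB·CB·CBA·CB·CBA·C·CB·CBA·CB·CBA·C·CB·CB·CBA
    A ↦ C
    B ↦ CBA
    C ↦ CB

A->C, B->CBA, C->CB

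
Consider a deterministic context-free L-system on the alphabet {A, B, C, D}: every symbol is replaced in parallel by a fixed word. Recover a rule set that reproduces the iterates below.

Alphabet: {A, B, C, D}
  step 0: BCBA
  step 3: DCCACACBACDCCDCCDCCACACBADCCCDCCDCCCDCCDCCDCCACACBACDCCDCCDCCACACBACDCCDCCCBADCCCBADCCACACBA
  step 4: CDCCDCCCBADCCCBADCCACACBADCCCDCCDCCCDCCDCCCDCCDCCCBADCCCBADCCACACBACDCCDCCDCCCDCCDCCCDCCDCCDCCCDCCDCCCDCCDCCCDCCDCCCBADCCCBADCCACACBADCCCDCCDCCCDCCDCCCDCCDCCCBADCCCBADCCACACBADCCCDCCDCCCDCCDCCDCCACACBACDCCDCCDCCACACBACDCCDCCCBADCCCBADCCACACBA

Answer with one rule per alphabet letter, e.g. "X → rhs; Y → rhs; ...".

A->CBA, B->ACA, C->DCC, D->C

  step 3 ⇒ step 4: DCCACACBACDCCDCCDCCACACBADCCCDCCDCCCDCCDCCDCCACACBACDCCDCCDCCACACBACDCCDCCCBADCCCBADCCACACBA ⇒ C·DCC·DCC·CBA·DCC·CBA·DCC·ACA·CBA·DCC·C·DCC·DCC·C·DCC·DCC·C·DCC·DCC·CBA·DCC·CBA·DCC·ACA·CBA·C·DCC·DCC·DCC·C·DCC·DCC·C·DCC·DCC·DCC·C·DCC·DCC·C·DCC·DCC·C·DCC·DCC·CBA·DCC·CBA·DCC·ACA·CBA·DCC·C·DCC·DCC·C·DCC·DCC·C·DCC·DCC·CBA·DCC·CBA·DCC·ACA·CBA·DCC·C·DCC·DCC·C·DCC·DCC·DCC·ACA·CBA·C·DCC·DCC·DCC·ACA·CBA·C·DCC·DCC·CBA·DCC·CBA·DCC·ACA·CBA
    A ↦ CBA
    B ↦ ACA
    C ↦ DCC
    D ↦ C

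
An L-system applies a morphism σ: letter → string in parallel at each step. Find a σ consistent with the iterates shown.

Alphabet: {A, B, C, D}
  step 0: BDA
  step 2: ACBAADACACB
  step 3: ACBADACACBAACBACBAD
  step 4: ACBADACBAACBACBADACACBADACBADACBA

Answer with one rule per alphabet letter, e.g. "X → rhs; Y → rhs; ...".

A->AC, B->AD, C->B, D->BA

  step 3 ⇒ step 4: ACBADACACBAACBACBAD ⇒ AC·B·AD·AC·BA·AC·B·AC·B·AD·AC·AC·B·AD·AC·B·AD·AC·BA
    A ↦ AC
    B ↦ AD
    C ↦ B
    D ↦ BA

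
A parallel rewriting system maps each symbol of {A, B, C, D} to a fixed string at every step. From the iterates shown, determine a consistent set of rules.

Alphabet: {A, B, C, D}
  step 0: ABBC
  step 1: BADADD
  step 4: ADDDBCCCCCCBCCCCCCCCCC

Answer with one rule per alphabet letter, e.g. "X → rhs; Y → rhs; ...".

A->B, B->AD, C->D, D->CC

  step 0 ⇒ step 1: ABBC ⇒ B·AD·AD·D
    A ↦ B
    B ↦ AD
    C ↦ D
    D ↦ CC  (constrained at step 1)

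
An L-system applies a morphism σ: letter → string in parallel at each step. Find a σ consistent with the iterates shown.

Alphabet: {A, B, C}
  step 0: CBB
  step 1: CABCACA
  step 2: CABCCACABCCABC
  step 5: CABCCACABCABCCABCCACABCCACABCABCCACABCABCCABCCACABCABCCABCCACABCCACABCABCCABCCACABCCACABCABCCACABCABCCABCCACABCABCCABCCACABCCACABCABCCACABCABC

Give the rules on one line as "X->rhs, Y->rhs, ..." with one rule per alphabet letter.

A->C, B->CA, C->CAB

  step 1 ⇒ step 2: CABCACA ⇒ CAB·C·CA·CAB·C·CAB·C
    A ↦ C
    B ↦ CA
    C ↦ CAB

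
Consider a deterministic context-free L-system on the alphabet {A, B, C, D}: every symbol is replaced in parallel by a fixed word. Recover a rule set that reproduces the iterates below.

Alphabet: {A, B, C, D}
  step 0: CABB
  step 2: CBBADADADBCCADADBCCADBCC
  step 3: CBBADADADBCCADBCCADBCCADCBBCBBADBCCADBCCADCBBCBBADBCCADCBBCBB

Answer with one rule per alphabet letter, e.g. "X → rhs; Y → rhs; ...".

  step 2 ⇒ step 3: CBBADADADBCCADADBCCADBCC ⇒ CBB·AD·AD·ADB·CC·ADB·CC·ADB·CC·AD·CBB·CBB·ADB·CC·ADB·CC·AD·CBB·CBB·ADB·CC·AD·CBB·CBB
    A ↦ ADB
    B ↦ AD
    C ↦ CBB
    D ↦ CC

A->ADB, B->AD, C->CBB, D->CC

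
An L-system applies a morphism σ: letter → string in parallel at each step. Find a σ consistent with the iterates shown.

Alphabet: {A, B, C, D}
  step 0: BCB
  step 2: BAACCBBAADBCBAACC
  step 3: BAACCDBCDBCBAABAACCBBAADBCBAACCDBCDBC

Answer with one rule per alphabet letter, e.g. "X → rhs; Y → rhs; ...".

  step 2 ⇒ step 3: BAACCBBAADBCBAACC ⇒ BAA·C·C·DBC·DBC·BAA·BAA·C·C·B·BAA·DBC·BAA·C·C·DBC·DBC
    A ↦ C
    B ↦ BAA
    C ↦ DBC
    D ↦ B

A->C, B->BAA, C->DBC, D->B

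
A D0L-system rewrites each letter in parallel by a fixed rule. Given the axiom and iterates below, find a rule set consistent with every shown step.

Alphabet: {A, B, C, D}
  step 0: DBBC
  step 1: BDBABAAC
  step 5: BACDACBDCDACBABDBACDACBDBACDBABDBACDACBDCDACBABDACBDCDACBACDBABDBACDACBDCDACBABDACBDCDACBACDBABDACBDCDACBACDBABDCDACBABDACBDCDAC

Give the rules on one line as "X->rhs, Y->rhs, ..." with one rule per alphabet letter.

  step 0 ⇒ step 1: DBBC ⇒ BD·BA·BA·AC
    B ↦ BA
    C ↦ AC
    D ↦ BD
    A ↦ CD  (constrained at step 1)

A->CD, B->BA, C->AC, D->BD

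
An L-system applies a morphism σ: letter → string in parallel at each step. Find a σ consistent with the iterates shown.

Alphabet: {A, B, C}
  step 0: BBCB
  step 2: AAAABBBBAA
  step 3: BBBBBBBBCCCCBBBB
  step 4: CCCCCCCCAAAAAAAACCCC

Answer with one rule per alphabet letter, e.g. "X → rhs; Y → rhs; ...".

A->BB, B->C, C->AA

  step 3 ⇒ step 4: BBBBBBBBCCCCBBBB ⇒ C·C·C·C·C·C·C·C·AA·AA·AA·AA·C·C·C·C
    B ↦ C
    C ↦ AA
  step 2 ⇒ step 3: AAAABBBBAA ⇒ BB·BB·BB·BB·C·C·C·C·BB·BB
    A ↦ BB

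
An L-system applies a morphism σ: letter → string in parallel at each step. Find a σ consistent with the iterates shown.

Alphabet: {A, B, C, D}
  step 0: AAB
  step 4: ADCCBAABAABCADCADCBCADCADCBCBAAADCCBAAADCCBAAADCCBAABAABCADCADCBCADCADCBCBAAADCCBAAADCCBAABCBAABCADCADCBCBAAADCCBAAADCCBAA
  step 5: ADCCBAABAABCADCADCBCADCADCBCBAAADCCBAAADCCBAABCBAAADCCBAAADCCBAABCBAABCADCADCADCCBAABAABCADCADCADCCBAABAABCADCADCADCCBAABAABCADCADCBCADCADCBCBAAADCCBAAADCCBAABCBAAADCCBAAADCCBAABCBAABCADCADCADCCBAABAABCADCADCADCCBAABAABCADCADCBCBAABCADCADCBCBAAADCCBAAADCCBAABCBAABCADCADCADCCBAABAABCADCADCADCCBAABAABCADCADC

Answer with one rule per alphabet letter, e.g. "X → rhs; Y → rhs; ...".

  step 4 ⇒ step 5: ADCCBAABAABCADCADCBCADCADCBCBAAADCCBAAADCCBAAADCCBAABAABCADCADCBCADCADCBCBAAADCCBAAADCCBAABCBAABCADCADCBCBAAADCCBAAADCCBAA ⇒ ADC·C·BAA·BAA·BC·ADC·ADC·BC·ADC·ADC·BC·BAA·ADC·C·BAA·ADC·C·BAA·BC·BAA·ADC·C·BAA·ADC·C·BAA·BC·BAA·BC·ADC·ADC·ADC·C·BAA·BAA·BC·ADC·ADC·ADC·C·BAA·BAA·BC·ADC·ADC·ADC·C·BAA·BAA·BC·ADC·ADC·BC·ADC·ADC·BC·BAA·ADC·C·BAA·ADC·C·BAA·BC·BAA·ADC·C·BAA·ADC·C·BAA·BC·BAA·BC·ADC·ADC·ADC·C·BAA·BAA·BC·ADC·ADC·ADC·C·BAA·BAA·BC·ADC·ADC·BC·BAA·BC·ADC·ADC·BC·BAA·ADC·C·BAA·ADC·C·BAA·BC·BAA·BC·ADC·ADC·ADC·C·BAA·BAA·BC·ADC·ADC·ADC·C·BAA·BAA·BC·ADC·ADC
    A ↦ ADC
    B ↦ BC
    C ↦ BAA
    D ↦ C

A->ADC, B->BC, C->BAA, D->C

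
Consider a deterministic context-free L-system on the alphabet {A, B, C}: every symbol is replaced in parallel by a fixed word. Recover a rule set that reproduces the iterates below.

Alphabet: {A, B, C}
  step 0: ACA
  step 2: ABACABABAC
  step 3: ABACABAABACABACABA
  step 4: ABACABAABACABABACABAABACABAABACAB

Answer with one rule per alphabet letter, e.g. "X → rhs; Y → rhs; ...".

  step 3 ⇒ step 4: ABACABAABACABACABA ⇒ AB·AC·AB·A·AB·AC·AB·AB·AC·AB·A·AB·AC·AB·A·AB·AC·AB
    A ↦ AB
    B ↦ AC
    C ↦ A

A->AB, B->AC, C->A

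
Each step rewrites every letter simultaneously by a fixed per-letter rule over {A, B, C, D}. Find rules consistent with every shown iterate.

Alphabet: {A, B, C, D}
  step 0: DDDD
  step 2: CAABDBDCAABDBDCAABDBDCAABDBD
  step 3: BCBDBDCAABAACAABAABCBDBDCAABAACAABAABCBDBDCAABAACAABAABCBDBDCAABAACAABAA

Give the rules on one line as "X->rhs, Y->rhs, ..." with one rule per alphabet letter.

  step 2 ⇒ step 3: CAABDBDCAABDBDCAABDBDCAABDBD ⇒ BC·BD·BD·CAA·BAA·CAA·BAA·BC·BD·BD·CAA·BAA·CAA·BAA·BC·BD·BD·CAA·BAA·CAA·BAA·BC·BD·BD·CAA·BAA·CAA·BAA
    A ↦ BD
    B ↦ CAA
    C ↦ BC
    D ↦ BAA

A->BD, B->CAA, C->BC, D->BAA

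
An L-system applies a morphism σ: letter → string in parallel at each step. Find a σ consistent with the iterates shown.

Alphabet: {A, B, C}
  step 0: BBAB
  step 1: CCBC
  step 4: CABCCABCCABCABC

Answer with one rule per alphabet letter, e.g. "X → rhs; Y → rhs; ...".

A->B, B->C, C->CA

  step 0 ⇒ step 1: BBAB ⇒ C·C·B·C
    A ↦ B
    B ↦ C
    C ↦ CA  (constrained at step 1)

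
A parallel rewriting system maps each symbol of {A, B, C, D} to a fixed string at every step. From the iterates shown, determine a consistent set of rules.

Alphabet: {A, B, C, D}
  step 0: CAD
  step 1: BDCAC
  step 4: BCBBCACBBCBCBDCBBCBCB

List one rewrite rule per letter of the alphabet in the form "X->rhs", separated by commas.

A->DC, B->BC, C->B, D->AC

  step 0 ⇒ step 1: CAD ⇒ B·DC·AC
    A ↦ DC
    C ↦ B
    D ↦ AC
    B ↦ BC  (constrained at step 1)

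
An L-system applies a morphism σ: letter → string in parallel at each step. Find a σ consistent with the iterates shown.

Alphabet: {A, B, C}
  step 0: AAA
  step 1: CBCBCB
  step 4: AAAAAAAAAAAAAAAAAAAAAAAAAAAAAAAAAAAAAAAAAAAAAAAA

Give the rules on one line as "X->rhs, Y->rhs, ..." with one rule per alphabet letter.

A->CB, B->AA, C->AA

  step 0 ⇒ step 1: AAA ⇒ CB·CB·CB
    A ↦ CB
    B ↦ AA  (constrained at step 1)
    C ↦ AA  (constrained at step 1)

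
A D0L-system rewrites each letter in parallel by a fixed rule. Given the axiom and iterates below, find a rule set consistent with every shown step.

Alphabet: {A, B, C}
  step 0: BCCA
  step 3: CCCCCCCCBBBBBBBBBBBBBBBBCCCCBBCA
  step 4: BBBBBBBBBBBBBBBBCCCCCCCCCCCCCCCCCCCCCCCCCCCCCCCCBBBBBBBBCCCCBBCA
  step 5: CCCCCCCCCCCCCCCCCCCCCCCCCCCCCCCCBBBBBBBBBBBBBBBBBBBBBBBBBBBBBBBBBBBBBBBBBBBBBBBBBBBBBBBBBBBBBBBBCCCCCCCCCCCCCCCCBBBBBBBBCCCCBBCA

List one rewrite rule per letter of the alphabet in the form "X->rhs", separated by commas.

A->CA, B->CC, C->BB

  step 4 ⇒ step 5: BBBBBBBBBBBBBBBBCCCCCCCCCCCCCCCCCCCCCCCCCCCCCCCCBBBBBBBBCCCCBBCA ⇒ CC·CC·CC·CC·CC·CC·CC·CC·CC·CC·CC·CC·CC·CC·CC·CC·BB·BB·BB·BB·BB·BB·BB·BB·BB·BB·BB·BB·BB·BB·BB·BB·BB·BB·BB·BB·BB·BB·BB·BB·BB·BB·BB·BB·BB·BB·BB·BB·CC·CC·CC·CC·CC·CC·CC·CC·BB·BB·BB·BB·CC·CC·BB·CA
    A ↦ CA
    B ↦ CC
    C ↦ BB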